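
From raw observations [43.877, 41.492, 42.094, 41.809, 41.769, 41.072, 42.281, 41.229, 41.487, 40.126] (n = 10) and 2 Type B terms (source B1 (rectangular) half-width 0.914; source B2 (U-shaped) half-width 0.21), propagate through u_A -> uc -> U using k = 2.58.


mean = (43.877 + 41.492 + 42.094 + 41.809 + 41.769 + 41.072 + 42.281 + 41.229 + 41.487 + 40.126) / 10 = 41.7236
s = sqrt(sum((x - mean)^2)/(n-1)) = 0.96755892
u_A = s / sqrt(n) = 0.96755892 / sqrt(10) = 0.305969
u_B1 = 0.914 / sqrt(3) = 0.52769815
u_B2 = 0.21 / sqrt(2) = 0.14849242
uc = sqrt(0.305969^2 + 0.52769815^2 + 0.14849242^2) = 0.62779962
U = k * uc = 2.58 * 0.62779962
U = 1.6197

1.6197


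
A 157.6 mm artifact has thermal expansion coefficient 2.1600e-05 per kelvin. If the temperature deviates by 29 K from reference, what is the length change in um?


dL = L * alpha * dT
= 157.6 * 2.1600e-05 * 29
= 0.0987206 mm
dL_um = 0.0987206 * 1000 = 98.7206 um

98.7206


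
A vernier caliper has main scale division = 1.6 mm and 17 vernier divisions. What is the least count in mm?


LC = MSD / n_div
= 1.6 / 17
= 0.0941

0.0941


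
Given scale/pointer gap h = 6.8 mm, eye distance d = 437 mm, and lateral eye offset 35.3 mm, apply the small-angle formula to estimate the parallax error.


error = h * offset / d
= 6.8 * 35.3 / 437
= 0.5493

0.5493


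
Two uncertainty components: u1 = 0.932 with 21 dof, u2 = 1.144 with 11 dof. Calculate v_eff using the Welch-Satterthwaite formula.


uc = sqrt(u1^2 + u2^2) = sqrt(0.932^2 + 1.144^2) = 1.475588
v_eff = uc^4 / (u1^4/v1 + u2^4/v2)
= 1.475588^4 / (0.932^4/21 + 1.144^4/11)
= 4.7408963 / 0.19163711
v_eff = 24.7389

24.7389


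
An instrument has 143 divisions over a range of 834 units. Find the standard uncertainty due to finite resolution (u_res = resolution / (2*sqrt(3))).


resolution = range / divisions
resolution = 834 / 143 = 5.8321678
u_res = resolution / (2*sqrt(3))
u_res = 5.8321678 / 3.4641016
u_res = 1.6836

1.6836


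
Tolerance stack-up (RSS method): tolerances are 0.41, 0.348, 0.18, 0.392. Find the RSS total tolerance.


RSS = sqrt(0.41^2 + 0.348^2 + 0.18^2 + 0.392^2)
= sqrt(0.475268)
= 0.6894

0.6894


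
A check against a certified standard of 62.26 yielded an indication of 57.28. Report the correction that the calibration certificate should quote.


Correction = standard - reading
= 62.26 - 57.28
= 4.9800

4.9800


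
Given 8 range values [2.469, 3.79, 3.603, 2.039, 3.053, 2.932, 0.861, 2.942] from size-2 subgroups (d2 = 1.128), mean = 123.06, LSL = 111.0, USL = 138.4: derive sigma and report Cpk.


R_bar = (2.469 + 3.79 + 3.603 + 2.039 + 3.053 + 2.932 + 0.861 + 2.942) / 8 = 2.711125
sigma = R_bar / d2 = 2.711125 / 1.128 = 2.4034796
Cp = (USL - LSL)/(6*sigma) = (138.4 - 111.0)/(6*2.4034796) = 1.9000
Cpu = (138.4 - 123.06)/(3*2.4034796) = 2.1275
Cpl = (123.06 - 111.0)/(3*2.4034796) = 1.6726
Cpk = min(Cpu, Cpl) = 1.6726

1.6726


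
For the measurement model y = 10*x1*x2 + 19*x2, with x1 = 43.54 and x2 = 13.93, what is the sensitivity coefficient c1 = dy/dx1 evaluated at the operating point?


y = 10*x1*x2 + 19*x2
dy/dx1 = 10*x2
Evaluate at x2 = 13.93: c1 = 10 * 13.93
c1 = 139.3000

139.3000


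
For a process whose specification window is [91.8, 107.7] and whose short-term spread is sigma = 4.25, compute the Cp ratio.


Cp = (USL - LSL) / (6 * sigma)
= (107.7 - 91.8) / (6 * 4.25)
= 15.9000 / 25.5000
= 0.6235

0.6235


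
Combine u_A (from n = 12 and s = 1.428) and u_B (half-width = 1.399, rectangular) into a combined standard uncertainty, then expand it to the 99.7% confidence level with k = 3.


u_A = s / sqrt(n) = 1.428 / sqrt(12) = 0.41222809
u_B = half_width / sqrt(3) = 1.399 / sqrt(3) = 0.80771303
uc = sqrt(u_A^2 + u_B^2) = sqrt(0.41222809^2 + 0.80771303^2) = 0.90682542
U = k * uc = 3 * 0.90682542
U = 2.7205

2.7205


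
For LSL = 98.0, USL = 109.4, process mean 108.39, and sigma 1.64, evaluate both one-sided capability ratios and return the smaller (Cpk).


Cpu = (USL - mean) / (3*sigma) = (109.4 - 108.39) / (3*1.64) = 0.2053
Cpl = (mean - LSL) / (3*sigma) = (108.39 - 98.0) / (3*1.64) = 2.1118
Cpk = min(Cpu, Cpl) = 0.2053

0.2053


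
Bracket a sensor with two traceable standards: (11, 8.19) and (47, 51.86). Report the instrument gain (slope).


slope = (y2 - y1) / (x2 - x1)
= (51.86 - 8.19) / (47 - 11)
= 43.6700 / 36
= 1.2131

1.2131


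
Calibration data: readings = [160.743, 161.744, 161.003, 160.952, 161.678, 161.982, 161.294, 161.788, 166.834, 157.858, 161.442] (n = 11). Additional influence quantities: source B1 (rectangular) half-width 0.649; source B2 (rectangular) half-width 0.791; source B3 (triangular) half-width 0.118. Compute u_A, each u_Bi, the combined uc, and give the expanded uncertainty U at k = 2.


mean = (160.743 + 161.744 + 161.003 + 160.952 + 161.678 + 161.982 + 161.294 + 161.788 + 166.834 + 157.858 + 161.442) / 11 = 161.5743636
s = sqrt(sum((x - mean)^2)/(n-1)) = 2.0791234
u_A = s / sqrt(n) = 2.0791234 / sqrt(11) = 0.62687929
u_B1 = 0.649 / sqrt(3) = 0.37470032
u_B2 = 0.791 / sqrt(3) = 0.45668406
u_B3 = 0.118 / sqrt(6) = 0.048173298
uc = sqrt(0.62687929^2 + 0.37470032^2 + 0.45668406^2 + 0.048173298^2) = 0.86270445
U = k * uc = 2 * 0.86270445
U = 1.7254

1.7254


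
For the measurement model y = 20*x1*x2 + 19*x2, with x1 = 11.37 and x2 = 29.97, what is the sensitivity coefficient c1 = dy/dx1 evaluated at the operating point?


y = 20*x1*x2 + 19*x2
dy/dx1 = 20*x2
Evaluate at x2 = 29.97: c1 = 20 * 29.97
c1 = 599.4000

599.4000


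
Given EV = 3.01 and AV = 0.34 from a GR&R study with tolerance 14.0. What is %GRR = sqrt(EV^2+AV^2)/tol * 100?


GRR = sqrt(EV^2 + AV^2) = sqrt(3.01^2 + 0.34^2) = 3.0291418
%GRR = GRR / tol * 100 = 3.0291418 / 14.0 * 100
%GRR = 21.6367

21.6367


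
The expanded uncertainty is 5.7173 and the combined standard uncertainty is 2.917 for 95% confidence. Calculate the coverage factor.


k = U / uc
k = 5.7173 / 2.917
k = 1.96

1.96


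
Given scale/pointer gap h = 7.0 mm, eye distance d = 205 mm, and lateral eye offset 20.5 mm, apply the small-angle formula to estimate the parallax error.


error = h * offset / d
= 7.0 * 20.5 / 205
= 0.7000

0.7000


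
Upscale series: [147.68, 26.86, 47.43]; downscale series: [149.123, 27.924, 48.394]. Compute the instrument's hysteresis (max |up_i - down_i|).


|147.68 - 149.123| = 1.4430
|26.86 - 27.924| = 1.0640
|47.43 - 48.394| = 0.9640
hysteresis = max(diffs) = 1.4430

1.4430


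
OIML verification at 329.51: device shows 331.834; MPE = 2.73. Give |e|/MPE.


e = indication - reference = 331.834 - 329.51 = 2.3240
|e| = 2.3240
ratio = |e| / MPE = 2.3240 / 2.73
ratio = 0.8513

0.8513


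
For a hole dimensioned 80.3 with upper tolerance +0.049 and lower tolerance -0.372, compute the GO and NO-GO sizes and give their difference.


GO = nominal - lower_tol (smallest hole = maximum material condition)
GO = 80.3 - 0.372 = 79.928
NO-GO = nominal + upper_tol (largest hole = least material condition)
NO-GO = 80.3 + 0.049 = 80.349
spread = NO-GO - GO = 80.349 - 79.928 = 0.4210

0.4210


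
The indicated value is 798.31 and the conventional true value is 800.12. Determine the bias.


Systematic error = measured - true
= 798.31 - 800.12
= -1.8100

-1.8100


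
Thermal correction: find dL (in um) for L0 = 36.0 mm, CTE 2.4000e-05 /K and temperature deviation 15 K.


dL = L * alpha * dT
= 36.0 * 2.4000e-05 * 15
= 0.0129600 mm
dL_um = 0.0129600 * 1000 = 12.9600 um

12.9600


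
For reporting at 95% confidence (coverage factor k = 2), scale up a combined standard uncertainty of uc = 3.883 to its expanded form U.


U = k * uc
U = 2 * 3.883
U = 7.7660

7.7660


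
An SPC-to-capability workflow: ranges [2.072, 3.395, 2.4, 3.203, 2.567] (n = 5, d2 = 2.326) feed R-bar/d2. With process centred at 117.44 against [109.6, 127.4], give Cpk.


R_bar = (2.072 + 3.395 + 2.4 + 3.203 + 2.567) / 5 = 2.7274
sigma = R_bar / d2 = 2.7274 / 2.326 = 1.1725709
Cp = (USL - LSL)/(6*sigma) = (127.4 - 109.6)/(6*1.1725709) = 2.5301
Cpu = (127.4 - 117.44)/(3*1.1725709) = 2.8314
Cpl = (117.44 - 109.6)/(3*1.1725709) = 2.2287
Cpk = min(Cpu, Cpl) = 2.2287

2.2287


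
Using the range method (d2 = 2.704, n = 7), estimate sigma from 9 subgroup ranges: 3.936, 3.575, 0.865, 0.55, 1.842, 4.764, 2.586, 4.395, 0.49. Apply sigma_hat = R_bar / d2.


R_bar = (3.936 + 3.575 + 0.865 + 0.55 + 1.842 + 4.764 + 2.586 + 4.395 + 0.49) / 9
R_bar = 23.003 / 9 = 2.5558889
sigma_hat = R_bar / d2 = 2.5558889 / 2.704 = 0.9452

0.9452


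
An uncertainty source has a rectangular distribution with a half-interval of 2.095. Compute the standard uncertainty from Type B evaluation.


u_B = half_width / sqrt(3)
u_B = 2.095 / 1.7320508
u_B = 1.2095

1.2095


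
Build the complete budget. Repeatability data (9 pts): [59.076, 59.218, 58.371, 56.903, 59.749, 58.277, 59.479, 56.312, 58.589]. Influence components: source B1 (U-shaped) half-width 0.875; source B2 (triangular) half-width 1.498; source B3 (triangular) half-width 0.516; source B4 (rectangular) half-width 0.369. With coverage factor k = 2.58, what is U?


mean = (59.076 + 59.218 + 58.371 + 56.903 + 59.749 + 58.277 + 59.479 + 56.312 + 58.589) / 9 = 58.44155556
s = sqrt(sum((x - mean)^2)/(n-1)) = 1.1590429
u_A = s / sqrt(n) = 1.1590429 / sqrt(9) = 0.38634763
u_B1 = 0.875 / sqrt(2) = 0.61871843
u_B2 = 1.498 / sqrt(6) = 0.61155594
u_B3 = 0.516 / sqrt(6) = 0.21065612
u_B4 = 0.369 / sqrt(3) = 0.21304225
uc = sqrt(0.38634763^2 + 0.61871843^2 + 0.61155594^2 + 0.21065612^2 + 0.21304225^2) = 0.99791816
U = k * uc = 2.58 * 0.99791816
U = 2.5746

2.5746


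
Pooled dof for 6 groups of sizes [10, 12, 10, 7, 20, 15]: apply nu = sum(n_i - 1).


nu = sum_i (n_i - 1)
nu = ((10 - 1) + (12 - 1) + (10 - 1) + (7 - 1) + (20 - 1) + (15 - 1))
nu = 9 + 11 + 9 + 6 + 19 + 14
nu = 68

68


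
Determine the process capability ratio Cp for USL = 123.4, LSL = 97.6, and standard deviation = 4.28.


Cp = (USL - LSL) / (6 * sigma)
= (123.4 - 97.6) / (6 * 4.28)
= 25.8000 / 25.6800
= 1.0047

1.0047


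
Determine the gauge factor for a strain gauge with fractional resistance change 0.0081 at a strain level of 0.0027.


GF = (dR/R) / epsilon
= 0.0081 / 0.0027
= 3.0000

3.0000


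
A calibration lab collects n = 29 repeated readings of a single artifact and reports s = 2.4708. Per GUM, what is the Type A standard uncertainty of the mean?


u_A = s / sqrt(n)
u_A = 2.4708 / sqrt(29)
u_A = 2.4708 / 5.3851648
u_A = 0.4588

0.4588


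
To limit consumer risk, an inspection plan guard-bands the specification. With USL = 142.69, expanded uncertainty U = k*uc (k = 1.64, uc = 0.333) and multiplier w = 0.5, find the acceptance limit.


U = k * uc = 1.64 * 0.333 = 0.54612
guard band g = w * U = 0.5 * 0.54612 = 0.27306
AL = USL - g = 142.69 - 0.27306
AL = 142.4169

142.4169


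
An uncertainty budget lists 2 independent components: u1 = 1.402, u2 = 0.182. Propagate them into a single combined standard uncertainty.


uc = sqrt(1.402^2 + 0.182^2)
uc = sqrt(1.998728)
uc = 1.4138

1.4138


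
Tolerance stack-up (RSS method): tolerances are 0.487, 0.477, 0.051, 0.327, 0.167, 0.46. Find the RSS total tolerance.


RSS = sqrt(0.487^2 + 0.477^2 + 0.051^2 + 0.327^2 + 0.167^2 + 0.46^2)
= sqrt(0.813717)
= 0.9021

0.9021


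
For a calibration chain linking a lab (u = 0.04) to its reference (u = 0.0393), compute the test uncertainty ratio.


TUR = u_lab / u_ref
= 0.04 / 0.0393
= 1.0178

1.0178


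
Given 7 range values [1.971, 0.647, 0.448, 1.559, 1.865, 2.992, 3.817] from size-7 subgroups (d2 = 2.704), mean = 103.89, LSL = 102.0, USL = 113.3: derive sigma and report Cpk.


R_bar = (1.971 + 0.647 + 0.448 + 1.559 + 1.865 + 2.992 + 3.817) / 7 = 1.8998571
sigma = R_bar / d2 = 1.8998571 / 2.704 = 0.70260987
Cp = (USL - LSL)/(6*sigma) = (113.3 - 102.0)/(6*0.70260987) = 2.6805
Cpu = (113.3 - 103.89)/(3*0.70260987) = 4.4643
Cpl = (103.89 - 102.0)/(3*0.70260987) = 0.8967
Cpk = min(Cpu, Cpl) = 0.8967

0.8967


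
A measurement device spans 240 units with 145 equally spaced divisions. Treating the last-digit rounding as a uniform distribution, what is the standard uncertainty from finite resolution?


resolution = range / divisions
resolution = 240 / 145 = 1.6551724
u_res = resolution / (2*sqrt(3))
u_res = 1.6551724 / 3.4641016
u_res = 0.4778

0.4778


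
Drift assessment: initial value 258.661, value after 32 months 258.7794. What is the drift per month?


rate = (v2 - v1) / months
= (258.7794 - 258.661) / 32
= 0.1184 / 32
= 0.0037

0.0037


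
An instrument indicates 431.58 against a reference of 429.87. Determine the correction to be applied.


Correction = standard - reading
= 429.87 - 431.58
= -1.7100

-1.7100


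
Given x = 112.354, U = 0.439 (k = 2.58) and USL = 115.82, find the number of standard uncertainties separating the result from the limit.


u = U / k = 0.439 / 2.58 = 0.17015504
margin = |USL - x| = |115.82 - 112.354| = 3.466
z = margin / u = 3.466 / 0.17015504
z = 20.3697

20.3697


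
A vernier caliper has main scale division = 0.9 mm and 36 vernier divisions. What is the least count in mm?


LC = MSD / n_div
= 0.9 / 36
= 0.0250

0.0250


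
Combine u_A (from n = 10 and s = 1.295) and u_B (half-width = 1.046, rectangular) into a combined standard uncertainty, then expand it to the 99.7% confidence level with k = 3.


u_A = s / sqrt(n) = 1.295 / sqrt(10) = 0.40951496
u_B = half_width / sqrt(3) = 1.046 / sqrt(3) = 0.60390838
uc = sqrt(u_A^2 + u_B^2) = sqrt(0.40951496^2 + 0.60390838^2) = 0.72966282
U = k * uc = 3 * 0.72966282
U = 2.1890

2.1890


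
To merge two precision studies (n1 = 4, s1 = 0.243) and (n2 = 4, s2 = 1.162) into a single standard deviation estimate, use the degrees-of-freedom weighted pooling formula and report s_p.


s_p = sqrt(((n1-1)*s1^2 + (n2-1)*s2^2) / (n1+n2-2))
numerator = (4-1)*0.243^2 + (4-1)*1.162^2 = 0.177147 + 4.050732 = 4.227879
denominator = 4 + 4 - 2 = 6
s_p^2 = 4.227879 / 6 = 0.7046465
s_p = sqrt(0.7046465) = 0.8394

0.8394


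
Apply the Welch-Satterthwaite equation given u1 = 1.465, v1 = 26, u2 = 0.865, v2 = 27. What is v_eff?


uc = sqrt(u1^2 + u2^2) = sqrt(1.465^2 + 0.865^2) = 1.7013083
v_eff = uc^4 / (u1^4/v1 + u2^4/v2)
= 1.7013083^4 / (1.465^4/26 + 0.865^4/27)
= 8.3778404 / 0.19789952
v_eff = 42.3338

42.3338


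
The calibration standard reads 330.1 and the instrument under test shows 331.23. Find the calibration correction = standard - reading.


Correction = standard - reading
= 330.1 - 331.23
= -1.1300

-1.1300


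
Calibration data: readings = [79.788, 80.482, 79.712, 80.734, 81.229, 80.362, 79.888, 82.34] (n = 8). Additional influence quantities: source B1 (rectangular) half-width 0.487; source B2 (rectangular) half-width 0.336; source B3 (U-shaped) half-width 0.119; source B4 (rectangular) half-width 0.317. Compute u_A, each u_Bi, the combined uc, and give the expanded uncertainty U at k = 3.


mean = (79.788 + 80.482 + 79.712 + 80.734 + 81.229 + 80.362 + 79.888 + 82.34) / 8 = 80.566875
s = sqrt(sum((x - mean)^2)/(n-1)) = 0.88299967
u_A = s / sqrt(n) = 0.88299967 / sqrt(8) = 0.31218753
u_B1 = 0.487 / sqrt(3) = 0.28116958
u_B2 = 0.336 / sqrt(3) = 0.19398969
u_B3 = 0.119 / sqrt(2) = 0.084145707
u_B4 = 0.317 / sqrt(3) = 0.18302004
uc = sqrt(0.31218753^2 + 0.28116958^2 + 0.19398969^2 + 0.084145707^2 + 0.18302004^2) = 0.50470409
U = k * uc = 3 * 0.50470409
U = 1.5141

1.5141


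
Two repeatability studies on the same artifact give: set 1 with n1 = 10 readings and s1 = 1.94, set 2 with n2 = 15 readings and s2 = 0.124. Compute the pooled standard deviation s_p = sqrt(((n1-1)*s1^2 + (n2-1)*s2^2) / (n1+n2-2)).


s_p = sqrt(((n1-1)*s1^2 + (n2-1)*s2^2) / (n1+n2-2))
numerator = (10-1)*1.94^2 + (15-1)*0.124^2 = 33.8724 + 0.215264 = 34.087664
denominator = 10 + 15 - 2 = 23
s_p^2 = 34.087664 / 23 = 1.4820723
s_p = sqrt(1.4820723) = 1.2174

1.2174


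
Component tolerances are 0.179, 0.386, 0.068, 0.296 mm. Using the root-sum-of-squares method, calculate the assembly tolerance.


RSS = sqrt(0.179^2 + 0.386^2 + 0.068^2 + 0.296^2)
= sqrt(0.273277)
= 0.5228

0.5228


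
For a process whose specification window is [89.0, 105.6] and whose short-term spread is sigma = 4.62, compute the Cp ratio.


Cp = (USL - LSL) / (6 * sigma)
= (105.6 - 89.0) / (6 * 4.62)
= 16.6000 / 27.7200
= 0.5988

0.5988


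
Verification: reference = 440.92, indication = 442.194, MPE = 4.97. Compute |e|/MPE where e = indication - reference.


e = indication - reference = 442.194 - 440.92 = 1.2740
|e| = 1.2740
ratio = |e| / MPE = 1.2740 / 4.97
ratio = 0.2563

0.2563


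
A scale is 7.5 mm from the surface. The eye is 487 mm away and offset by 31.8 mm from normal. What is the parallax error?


error = h * offset / d
= 7.5 * 31.8 / 487
= 0.4897

0.4897


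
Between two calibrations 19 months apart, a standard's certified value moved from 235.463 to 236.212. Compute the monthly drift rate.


rate = (v2 - v1) / months
= (236.212 - 235.463) / 19
= 0.7490 / 19
= 0.0394

0.0394


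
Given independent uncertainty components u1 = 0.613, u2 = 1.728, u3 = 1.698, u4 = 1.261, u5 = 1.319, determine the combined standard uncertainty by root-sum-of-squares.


uc = sqrt(0.613^2 + 1.728^2 + 1.698^2 + 1.261^2 + 1.319^2)
uc = sqrt(9.574839)
uc = 3.0943

3.0943


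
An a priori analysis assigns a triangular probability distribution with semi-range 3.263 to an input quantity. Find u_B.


u_B = half_width / sqrt(6)
u_B = 3.263 / 2.4494897
u_B = 1.3321

1.3321


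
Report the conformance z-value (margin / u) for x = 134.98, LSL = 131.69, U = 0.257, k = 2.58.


u = U / k = 0.257 / 2.58 = 0.099612403
margin = |LSL - x| = |131.69 - 134.98| = 3.29
z = margin / u = 3.29 / 0.099612403
z = 33.0280

33.0280


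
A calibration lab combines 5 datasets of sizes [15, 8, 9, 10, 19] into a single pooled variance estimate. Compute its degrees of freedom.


nu = sum_i (n_i - 1)
nu = ((15 - 1) + (8 - 1) + (9 - 1) + (10 - 1) + (19 - 1))
nu = 14 + 7 + 8 + 9 + 18
nu = 56

56


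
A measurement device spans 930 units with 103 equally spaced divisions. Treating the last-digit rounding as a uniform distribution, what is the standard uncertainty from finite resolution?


resolution = range / divisions
resolution = 930 / 103 = 9.0291262
u_res = resolution / (2*sqrt(3))
u_res = 9.0291262 / 3.4641016
u_res = 2.6065

2.6065


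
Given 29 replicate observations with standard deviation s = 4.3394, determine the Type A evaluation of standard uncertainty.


u_A = s / sqrt(n)
u_A = 4.3394 / sqrt(29)
u_A = 4.3394 / 5.3851648
u_A = 0.8058

0.8058


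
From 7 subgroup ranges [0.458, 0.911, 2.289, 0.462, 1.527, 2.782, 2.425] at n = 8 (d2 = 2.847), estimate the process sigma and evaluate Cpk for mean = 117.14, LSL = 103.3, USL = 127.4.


R_bar = (0.458 + 0.911 + 2.289 + 0.462 + 1.527 + 2.782 + 2.425) / 7 = 1.5505714
sigma = R_bar / d2 = 1.5505714 / 2.847 = 0.54463344
Cp = (USL - LSL)/(6*sigma) = (127.4 - 103.3)/(6*0.54463344) = 7.3750
Cpu = (127.4 - 117.14)/(3*0.54463344) = 6.2795
Cpl = (117.14 - 103.3)/(3*0.54463344) = 8.4705
Cpk = min(Cpu, Cpl) = 6.2795

6.2795


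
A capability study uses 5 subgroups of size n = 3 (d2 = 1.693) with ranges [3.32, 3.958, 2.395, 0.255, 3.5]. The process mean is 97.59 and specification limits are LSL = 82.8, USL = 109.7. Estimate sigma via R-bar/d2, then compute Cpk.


R_bar = (3.32 + 3.958 + 2.395 + 0.255 + 3.5) / 5 = 2.6856
sigma = R_bar / d2 = 2.6856 / 1.693 = 1.5862965
Cp = (USL - LSL)/(6*sigma) = (109.7 - 82.8)/(6*1.5862965) = 2.8263
Cpu = (109.7 - 97.59)/(3*1.5862965) = 2.5447
Cpl = (97.59 - 82.8)/(3*1.5862965) = 3.1079
Cpk = min(Cpu, Cpl) = 2.5447

2.5447


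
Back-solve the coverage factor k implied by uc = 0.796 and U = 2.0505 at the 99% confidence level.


k = U / uc
k = 2.0505 / 0.796
k = 2.576

2.576


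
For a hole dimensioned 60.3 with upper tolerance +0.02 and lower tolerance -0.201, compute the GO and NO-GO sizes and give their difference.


GO = nominal - lower_tol (smallest hole = maximum material condition)
GO = 60.3 - 0.201 = 60.099
NO-GO = nominal + upper_tol (largest hole = least material condition)
NO-GO = 60.3 + 0.02 = 60.32
spread = NO-GO - GO = 60.32 - 60.099 = 0.2210

0.2210


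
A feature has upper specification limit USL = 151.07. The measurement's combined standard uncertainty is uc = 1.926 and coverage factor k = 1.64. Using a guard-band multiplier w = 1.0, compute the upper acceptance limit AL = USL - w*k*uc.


U = k * uc = 1.64 * 1.926 = 3.15864
guard band g = w * U = 1.0 * 3.15864 = 3.15864
AL = USL - g = 151.07 - 3.15864
AL = 147.9114

147.9114


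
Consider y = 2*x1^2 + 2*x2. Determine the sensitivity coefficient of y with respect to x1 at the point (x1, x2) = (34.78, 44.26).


y = 2*x1^2 + 2*x2
dy/dx1 = 2*2*x1
Evaluate at x1 = 34.78: c1 = 4 * 34.78
c1 = 139.1200

139.1200


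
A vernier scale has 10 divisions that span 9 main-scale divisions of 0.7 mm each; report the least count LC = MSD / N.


LC = MSD / n_div
= 0.7 / 10
= 0.0700

0.0700


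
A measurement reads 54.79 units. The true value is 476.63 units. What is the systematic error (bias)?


Systematic error = measured - true
= 54.79 - 476.63
= -421.8400

-421.8400


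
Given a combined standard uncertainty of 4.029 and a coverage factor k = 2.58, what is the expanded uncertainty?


U = k * uc
U = 2.58 * 4.029
U = 10.3948

10.3948


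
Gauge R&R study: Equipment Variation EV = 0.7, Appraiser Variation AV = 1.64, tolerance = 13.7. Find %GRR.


GRR = sqrt(EV^2 + AV^2) = sqrt(0.7^2 + 1.64^2) = 1.7831433
%GRR = GRR / tol * 100 = 1.7831433 / 13.7 * 100
%GRR = 13.0156

13.0156


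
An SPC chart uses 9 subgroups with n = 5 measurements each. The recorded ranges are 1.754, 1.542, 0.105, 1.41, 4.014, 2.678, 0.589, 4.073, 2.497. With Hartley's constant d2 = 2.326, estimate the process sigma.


R_bar = (1.754 + 1.542 + 0.105 + 1.41 + 4.014 + 2.678 + 0.589 + 4.073 + 2.497) / 9
R_bar = 18.662 / 9 = 2.0735556
sigma_hat = R_bar / d2 = 2.0735556 / 2.326 = 0.8915

0.8915


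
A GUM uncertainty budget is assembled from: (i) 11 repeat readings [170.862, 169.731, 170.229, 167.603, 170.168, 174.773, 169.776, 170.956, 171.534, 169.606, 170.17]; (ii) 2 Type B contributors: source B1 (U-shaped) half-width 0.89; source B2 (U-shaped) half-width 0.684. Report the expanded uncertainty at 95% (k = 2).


mean = (170.862 + 169.731 + 170.229 + 167.603 + 170.168 + 174.773 + 169.776 + 170.956 + 171.534 + 169.606 + 170.17) / 11 = 170.4916364
s = sqrt(sum((x - mean)^2)/(n-1)) = 1.7397081
u_A = s / sqrt(n) = 1.7397081 / sqrt(11) = 0.52454173
u_B1 = 0.89 / sqrt(2) = 0.62932504
u_B2 = 0.684 / sqrt(2) = 0.48366104
uc = sqrt(0.52454173^2 + 0.62932504^2 + 0.48366104^2) = 0.95137902
U = k * uc = 2 * 0.95137902
U = 1.9028

1.9028


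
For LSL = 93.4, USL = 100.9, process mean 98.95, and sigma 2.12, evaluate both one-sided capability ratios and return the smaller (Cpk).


Cpu = (USL - mean) / (3*sigma) = (100.9 - 98.95) / (3*2.12) = 0.3066
Cpl = (mean - LSL) / (3*sigma) = (98.95 - 93.4) / (3*2.12) = 0.8726
Cpk = min(Cpu, Cpl) = 0.3066

0.3066


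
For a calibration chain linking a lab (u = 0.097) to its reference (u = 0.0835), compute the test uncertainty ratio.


TUR = u_lab / u_ref
= 0.097 / 0.0835
= 1.1617

1.1617


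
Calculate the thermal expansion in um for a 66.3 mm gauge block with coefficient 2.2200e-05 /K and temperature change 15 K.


dL = L * alpha * dT
= 66.3 * 2.2200e-05 * 15
= 0.0220779 mm
dL_um = 0.0220779 * 1000 = 22.0779 um

22.0779


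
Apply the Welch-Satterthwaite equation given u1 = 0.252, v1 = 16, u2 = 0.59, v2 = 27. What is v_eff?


uc = sqrt(u1^2 + u2^2) = sqrt(0.252^2 + 0.59^2) = 0.64156371
v_eff = uc^4 / (u1^4/v1 + u2^4/v2)
= 0.64156371^4 / (0.252^4/16 + 0.59^4/27)
= 0.16941785 / 0.0047399589
v_eff = 35.7425

35.7425


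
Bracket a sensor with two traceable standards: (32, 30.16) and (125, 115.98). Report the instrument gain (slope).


slope = (y2 - y1) / (x2 - x1)
= (115.98 - 30.16) / (125 - 32)
= 85.8200 / 93
= 0.9228

0.9228


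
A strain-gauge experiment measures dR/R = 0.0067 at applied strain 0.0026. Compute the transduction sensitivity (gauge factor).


GF = (dR/R) / epsilon
= 0.0067 / 0.0026
= 2.5769

2.5769


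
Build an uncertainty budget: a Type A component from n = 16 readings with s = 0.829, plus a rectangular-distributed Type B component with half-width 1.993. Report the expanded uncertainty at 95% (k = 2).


u_A = s / sqrt(n) = 0.829 / sqrt(16) = 0.20725
u_B = half_width / sqrt(3) = 1.993 / sqrt(3) = 1.1506591
uc = sqrt(u_A^2 + u_B^2) = sqrt(0.20725^2 + 1.1506591^2) = 1.1691745
U = k * uc = 2 * 1.1691745
U = 2.3383

2.3383


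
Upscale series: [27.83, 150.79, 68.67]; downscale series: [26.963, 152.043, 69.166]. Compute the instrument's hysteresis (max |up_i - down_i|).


|27.83 - 26.963| = 0.8670
|150.79 - 152.043| = 1.2530
|68.67 - 69.166| = 0.4960
hysteresis = max(diffs) = 1.2530

1.2530


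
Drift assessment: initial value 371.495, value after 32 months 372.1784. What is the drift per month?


rate = (v2 - v1) / months
= (372.1784 - 371.495) / 32
= 0.6834 / 32
= 0.0214

0.0214


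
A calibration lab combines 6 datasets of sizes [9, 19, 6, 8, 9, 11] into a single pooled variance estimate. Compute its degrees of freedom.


nu = sum_i (n_i - 1)
nu = ((9 - 1) + (19 - 1) + (6 - 1) + (8 - 1) + (9 - 1) + (11 - 1))
nu = 8 + 18 + 5 + 7 + 8 + 10
nu = 56

56


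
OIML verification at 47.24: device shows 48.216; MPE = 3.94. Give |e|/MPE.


e = indication - reference = 48.216 - 47.24 = 0.9760
|e| = 0.9760
ratio = |e| / MPE = 0.9760 / 3.94
ratio = 0.2477

0.2477


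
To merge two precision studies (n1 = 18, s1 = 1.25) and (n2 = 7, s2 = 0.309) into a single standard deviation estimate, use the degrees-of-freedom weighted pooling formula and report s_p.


s_p = sqrt(((n1-1)*s1^2 + (n2-1)*s2^2) / (n1+n2-2))
numerator = (18-1)*1.25^2 + (7-1)*0.309^2 = 26.5625 + 0.572886 = 27.135386
denominator = 18 + 7 - 2 = 23
s_p^2 = 27.135386 / 23 = 1.1797994
s_p = sqrt(1.1797994) = 1.0862

1.0862


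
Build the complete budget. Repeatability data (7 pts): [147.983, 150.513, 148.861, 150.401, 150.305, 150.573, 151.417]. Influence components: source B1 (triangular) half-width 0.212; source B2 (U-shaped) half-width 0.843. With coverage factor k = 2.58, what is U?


mean = (147.983 + 150.513 + 148.861 + 150.401 + 150.305 + 150.573 + 151.417) / 7 = 150.0075714
s = sqrt(sum((x - mean)^2)/(n-1)) = 1.1703576
u_A = s / sqrt(n) = 1.1703576 / sqrt(7) = 0.44235359
u_B1 = 0.212 / sqrt(6) = 0.086548638
u_B2 = 0.843 / sqrt(2) = 0.59609102
uc = sqrt(0.44235359^2 + 0.086548638^2 + 0.59609102^2) = 0.74732314
U = k * uc = 2.58 * 0.74732314
U = 1.9281

1.9281


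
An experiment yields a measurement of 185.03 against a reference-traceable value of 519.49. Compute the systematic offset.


Systematic error = measured - true
= 185.03 - 519.49
= -334.4600

-334.4600


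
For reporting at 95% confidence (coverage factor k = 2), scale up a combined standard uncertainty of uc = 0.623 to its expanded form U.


U = k * uc
U = 2 * 0.623
U = 1.2460

1.2460


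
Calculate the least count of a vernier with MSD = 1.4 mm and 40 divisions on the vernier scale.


LC = MSD / n_div
= 1.4 / 40
= 0.0350

0.0350


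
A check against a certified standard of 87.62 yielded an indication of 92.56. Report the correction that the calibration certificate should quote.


Correction = standard - reading
= 87.62 - 92.56
= -4.9400

-4.9400


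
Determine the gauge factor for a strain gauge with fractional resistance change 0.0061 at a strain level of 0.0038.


GF = (dR/R) / epsilon
= 0.0061 / 0.0038
= 1.6053

1.6053


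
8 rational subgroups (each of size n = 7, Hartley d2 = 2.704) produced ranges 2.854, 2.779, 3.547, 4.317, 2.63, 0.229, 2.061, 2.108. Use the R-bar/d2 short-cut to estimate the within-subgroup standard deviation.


R_bar = (2.854 + 2.779 + 3.547 + 4.317 + 2.63 + 0.229 + 2.061 + 2.108) / 8
R_bar = 20.525 / 8 = 2.565625
sigma_hat = R_bar / d2 = 2.565625 / 2.704 = 0.9488

0.9488


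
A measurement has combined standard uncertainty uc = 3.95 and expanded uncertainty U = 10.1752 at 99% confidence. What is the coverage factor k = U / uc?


k = U / uc
k = 10.1752 / 3.95
k = 2.576

2.576


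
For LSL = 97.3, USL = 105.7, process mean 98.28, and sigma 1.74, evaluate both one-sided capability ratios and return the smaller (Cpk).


Cpu = (USL - mean) / (3*sigma) = (105.7 - 98.28) / (3*1.74) = 1.4215
Cpl = (mean - LSL) / (3*sigma) = (98.28 - 97.3) / (3*1.74) = 0.1877
Cpk = min(Cpu, Cpl) = 0.1877

0.1877


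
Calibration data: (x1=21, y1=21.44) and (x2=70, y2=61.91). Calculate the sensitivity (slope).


slope = (y2 - y1) / (x2 - x1)
= (61.91 - 21.44) / (70 - 21)
= 40.4700 / 49
= 0.8259

0.8259


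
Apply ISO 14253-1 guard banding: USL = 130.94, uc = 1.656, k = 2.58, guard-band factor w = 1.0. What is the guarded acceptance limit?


U = k * uc = 2.58 * 1.656 = 4.27248
guard band g = w * U = 1.0 * 4.27248 = 4.27248
AL = USL - g = 130.94 - 4.27248
AL = 126.6675

126.6675


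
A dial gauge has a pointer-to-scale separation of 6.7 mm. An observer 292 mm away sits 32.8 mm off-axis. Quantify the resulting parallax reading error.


error = h * offset / d
= 6.7 * 32.8 / 292
= 0.7526

0.7526


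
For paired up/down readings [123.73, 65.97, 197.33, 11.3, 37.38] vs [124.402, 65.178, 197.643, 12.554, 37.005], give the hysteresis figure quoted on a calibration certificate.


|123.73 - 124.402| = 0.6720
|65.97 - 65.178| = 0.7920
|197.33 - 197.643| = 0.3130
|11.3 - 12.554| = 1.2540
|37.38 - 37.005| = 0.3750
hysteresis = max(diffs) = 1.2540

1.2540


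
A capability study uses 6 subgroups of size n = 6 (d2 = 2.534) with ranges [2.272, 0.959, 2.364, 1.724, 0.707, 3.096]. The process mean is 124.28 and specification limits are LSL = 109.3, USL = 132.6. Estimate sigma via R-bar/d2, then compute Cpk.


R_bar = (2.272 + 0.959 + 2.364 + 1.724 + 0.707 + 3.096) / 6 = 1.8536667
sigma = R_bar / d2 = 1.8536667 / 2.534 = 0.73151803
Cp = (USL - LSL)/(6*sigma) = (132.6 - 109.3)/(6*0.73151803) = 5.3086
Cpu = (132.6 - 124.28)/(3*0.73151803) = 3.7912
Cpl = (124.28 - 109.3)/(3*0.73151803) = 6.8260
Cpk = min(Cpu, Cpl) = 3.7912

3.7912


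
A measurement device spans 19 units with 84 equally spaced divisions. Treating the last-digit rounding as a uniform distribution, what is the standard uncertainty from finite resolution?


resolution = range / divisions
resolution = 19 / 84 = 0.22619048
u_res = resolution / (2*sqrt(3))
u_res = 0.22619048 / 3.4641016
u_res = 0.0653

0.0653


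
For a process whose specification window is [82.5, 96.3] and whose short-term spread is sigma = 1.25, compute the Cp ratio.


Cp = (USL - LSL) / (6 * sigma)
= (96.3 - 82.5) / (6 * 1.25)
= 13.8000 / 7.5000
= 1.8400

1.8400


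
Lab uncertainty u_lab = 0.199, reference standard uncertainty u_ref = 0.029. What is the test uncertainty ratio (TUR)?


TUR = u_lab / u_ref
= 0.199 / 0.029
= 6.8621

6.8621


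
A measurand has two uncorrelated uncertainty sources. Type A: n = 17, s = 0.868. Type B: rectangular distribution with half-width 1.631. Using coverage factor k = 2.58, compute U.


u_A = s / sqrt(n) = 0.868 / sqrt(17) = 0.21052092
u_B = half_width / sqrt(3) = 1.631 / sqrt(3) = 0.94165829
uc = sqrt(u_A^2 + u_B^2) = sqrt(0.21052092^2 + 0.94165829^2) = 0.96490383
U = k * uc = 2.58 * 0.96490383
U = 2.4895

2.4895


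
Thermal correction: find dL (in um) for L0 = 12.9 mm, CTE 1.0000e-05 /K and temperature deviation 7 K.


dL = L * alpha * dT
= 12.9 * 1.0000e-05 * 7
= 9.0300000e-04 mm
dL_um = 9.0300000e-04 * 1000 = 0.9030 um

0.9030


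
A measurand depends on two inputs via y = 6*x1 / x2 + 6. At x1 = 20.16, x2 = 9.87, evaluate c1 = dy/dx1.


y = 6*x1 / x2 + 6
dy/dx1 = 6/x2
Evaluate at x2 = 9.87: c1 = 6 / 9.87
c1 = 0.6079

0.6079


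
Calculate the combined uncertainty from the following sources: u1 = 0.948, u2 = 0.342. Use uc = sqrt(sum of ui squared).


uc = sqrt(0.948^2 + 0.342^2)
uc = sqrt(1.015668)
uc = 1.0078

1.0078


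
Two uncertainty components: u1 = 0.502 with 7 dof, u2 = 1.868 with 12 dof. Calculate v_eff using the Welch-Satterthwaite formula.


uc = sqrt(u1^2 + u2^2) = sqrt(0.502^2 + 1.868^2) = 1.9342771
v_eff = uc^4 / (u1^4/v1 + u2^4/v2)
= 1.9342771^4 / (0.502^4/7 + 1.868^4/12)
= 13.998283 / 1.0237456
v_eff = 13.6736

13.6736


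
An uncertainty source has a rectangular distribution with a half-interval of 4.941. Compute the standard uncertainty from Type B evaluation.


u_B = half_width / sqrt(3)
u_B = 4.941 / 1.7320508
u_B = 2.8527

2.8527


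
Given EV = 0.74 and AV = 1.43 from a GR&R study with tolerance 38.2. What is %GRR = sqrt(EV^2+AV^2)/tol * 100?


GRR = sqrt(EV^2 + AV^2) = sqrt(0.74^2 + 1.43^2) = 1.6101242
%GRR = GRR / tol * 100 = 1.6101242 / 38.2 * 100
%GRR = 4.2150

4.2150


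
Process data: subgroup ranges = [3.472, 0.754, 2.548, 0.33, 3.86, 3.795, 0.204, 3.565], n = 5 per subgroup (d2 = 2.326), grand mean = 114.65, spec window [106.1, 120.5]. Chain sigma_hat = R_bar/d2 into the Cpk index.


R_bar = (3.472 + 0.754 + 2.548 + 0.33 + 3.86 + 3.795 + 0.204 + 3.565) / 8 = 2.316
sigma = R_bar / d2 = 2.316 / 2.326 = 0.99570077
Cp = (USL - LSL)/(6*sigma) = (120.5 - 106.1)/(6*0.99570077) = 2.4104
Cpu = (120.5 - 114.65)/(3*0.99570077) = 1.9584
Cpl = (114.65 - 106.1)/(3*0.99570077) = 2.8623
Cpk = min(Cpu, Cpl) = 1.9584

1.9584


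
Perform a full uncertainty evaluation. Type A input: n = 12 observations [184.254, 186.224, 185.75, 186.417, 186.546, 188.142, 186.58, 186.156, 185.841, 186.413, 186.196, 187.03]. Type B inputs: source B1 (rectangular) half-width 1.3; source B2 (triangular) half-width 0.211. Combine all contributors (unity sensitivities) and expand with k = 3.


mean = (184.254 + 186.224 + 185.75 + 186.417 + 186.546 + 188.142 + 186.58 + 186.156 + 185.841 + 186.413 + 186.196 + 187.03) / 12 = 186.29575
s = sqrt(sum((x - mean)^2)/(n-1)) = 0.89583106
u_A = s / sqrt(n) = 0.89583106 / sqrt(12) = 0.25860415
u_B1 = 1.3 / sqrt(3) = 0.75055535
u_B2 = 0.211 / sqrt(6) = 0.086140389
uc = sqrt(0.25860415^2 + 0.75055535^2 + 0.086140389^2) = 0.79851713
U = k * uc = 3 * 0.79851713
U = 2.3956

2.3956


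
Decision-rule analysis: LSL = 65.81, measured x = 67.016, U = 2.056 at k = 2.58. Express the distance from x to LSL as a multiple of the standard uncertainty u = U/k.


u = U / k = 2.056 / 2.58 = 0.79689922
margin = |LSL - x| = |65.81 - 67.016| = 1.206
z = margin / u = 1.206 / 0.79689922
z = 1.5134

1.5134


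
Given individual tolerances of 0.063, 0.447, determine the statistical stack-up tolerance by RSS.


RSS = sqrt(0.063^2 + 0.447^2)
= sqrt(0.203778)
= 0.4514

0.4514


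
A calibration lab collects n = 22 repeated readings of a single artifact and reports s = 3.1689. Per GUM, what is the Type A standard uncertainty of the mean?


u_A = s / sqrt(n)
u_A = 3.1689 / sqrt(22)
u_A = 3.1689 / 4.6904158
u_A = 0.6756

0.6756


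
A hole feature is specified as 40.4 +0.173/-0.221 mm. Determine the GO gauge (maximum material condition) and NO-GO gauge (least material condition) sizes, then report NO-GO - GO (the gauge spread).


GO = nominal - lower_tol (smallest hole = maximum material condition)
GO = 40.4 - 0.221 = 40.179
NO-GO = nominal + upper_tol (largest hole = least material condition)
NO-GO = 40.4 + 0.173 = 40.573
spread = NO-GO - GO = 40.573 - 40.179 = 0.3940

0.3940


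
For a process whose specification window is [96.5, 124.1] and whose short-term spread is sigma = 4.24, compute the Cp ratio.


Cp = (USL - LSL) / (6 * sigma)
= (124.1 - 96.5) / (6 * 4.24)
= 27.6000 / 25.4400
= 1.0849

1.0849


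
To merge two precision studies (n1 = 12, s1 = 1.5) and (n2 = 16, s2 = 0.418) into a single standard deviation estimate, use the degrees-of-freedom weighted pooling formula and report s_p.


s_p = sqrt(((n1-1)*s1^2 + (n2-1)*s2^2) / (n1+n2-2))
numerator = (12-1)*1.5^2 + (16-1)*0.418^2 = 24.75 + 2.62086 = 27.37086
denominator = 12 + 16 - 2 = 26
s_p^2 = 27.37086 / 26 = 1.0527254
s_p = sqrt(1.0527254) = 1.0260

1.0260


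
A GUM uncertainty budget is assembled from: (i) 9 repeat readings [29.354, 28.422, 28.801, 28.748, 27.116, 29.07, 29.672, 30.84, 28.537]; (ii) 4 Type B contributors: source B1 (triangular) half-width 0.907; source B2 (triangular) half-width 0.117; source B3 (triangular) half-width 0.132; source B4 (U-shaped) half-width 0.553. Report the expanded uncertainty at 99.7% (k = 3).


mean = (29.354 + 28.422 + 28.801 + 28.748 + 27.116 + 29.07 + 29.672 + 30.84 + 28.537) / 9 = 28.95111111
s = sqrt(sum((x - mean)^2)/(n-1)) = 1.0091397
u_A = s / sqrt(n) = 1.0091397 / sqrt(9) = 0.3363799
u_B1 = 0.907 / sqrt(6) = 0.3702812
u_B2 = 0.117 / sqrt(6) = 0.04776505
u_B3 = 0.132 / sqrt(6) = 0.053888774
u_B4 = 0.553 / sqrt(2) = 0.39103005
uc = sqrt(0.3363799^2 + 0.3702812^2 + 0.04776505^2 + 0.053888774^2 + 0.39103005^2) = 0.63902238
U = k * uc = 3 * 0.63902238
U = 1.9171

1.9171


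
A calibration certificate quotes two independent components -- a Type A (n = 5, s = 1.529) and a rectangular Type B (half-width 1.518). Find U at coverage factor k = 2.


u_A = s / sqrt(n) = 1.529 / sqrt(5) = 0.68378959
u_B = half_width / sqrt(3) = 1.518 / sqrt(3) = 0.87641771
uc = sqrt(u_A^2 + u_B^2) = sqrt(0.68378959^2 + 0.87641771^2) = 1.1116097
U = k * uc = 2 * 1.1116097
U = 2.2232

2.2232


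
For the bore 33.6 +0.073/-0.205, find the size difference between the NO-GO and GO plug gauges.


GO = nominal - lower_tol (smallest hole = maximum material condition)
GO = 33.6 - 0.205 = 33.395
NO-GO = nominal + upper_tol (largest hole = least material condition)
NO-GO = 33.6 + 0.073 = 33.673
spread = NO-GO - GO = 33.673 - 33.395 = 0.2780

0.2780


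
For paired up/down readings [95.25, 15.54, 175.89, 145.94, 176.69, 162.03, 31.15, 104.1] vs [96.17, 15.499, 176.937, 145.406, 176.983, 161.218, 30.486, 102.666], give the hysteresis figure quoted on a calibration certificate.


|95.25 - 96.17| = 0.9200
|15.54 - 15.499| = 0.0410
|175.89 - 176.937| = 1.0470
|145.94 - 145.406| = 0.5340
|176.69 - 176.983| = 0.2930
|162.03 - 161.218| = 0.8120
|31.15 - 30.486| = 0.6640
|104.1 - 102.666| = 1.4340
hysteresis = max(diffs) = 1.4340

1.4340


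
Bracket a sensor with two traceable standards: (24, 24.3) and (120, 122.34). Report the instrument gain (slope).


slope = (y2 - y1) / (x2 - x1)
= (122.34 - 24.3) / (120 - 24)
= 98.0400 / 96
= 1.0212

1.0212


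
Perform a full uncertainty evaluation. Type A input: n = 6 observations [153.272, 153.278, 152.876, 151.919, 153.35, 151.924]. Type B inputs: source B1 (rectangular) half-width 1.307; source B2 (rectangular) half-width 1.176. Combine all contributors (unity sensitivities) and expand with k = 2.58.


mean = (153.272 + 153.278 + 152.876 + 151.919 + 153.35 + 151.924) / 6 = 152.7698333
s = sqrt(sum((x - mean)^2)/(n-1)) = 0.67788212
u_A = s / sqrt(n) = 0.67788212 / sqrt(6) = 0.27674422
u_B1 = 1.307 / sqrt(3) = 0.7545968
u_B2 = 1.176 / sqrt(3) = 0.67896392
uc = sqrt(0.27674422^2 + 0.7545968^2 + 0.67896392^2) = 1.0521386
U = k * uc = 2.58 * 1.0521386
U = 2.7145

2.7145


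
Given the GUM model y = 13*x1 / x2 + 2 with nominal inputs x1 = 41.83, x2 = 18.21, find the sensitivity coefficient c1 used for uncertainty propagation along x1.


y = 13*x1 / x2 + 2
dy/dx1 = 13/x2
Evaluate at x2 = 18.21: c1 = 13 / 18.21
c1 = 0.7139

0.7139


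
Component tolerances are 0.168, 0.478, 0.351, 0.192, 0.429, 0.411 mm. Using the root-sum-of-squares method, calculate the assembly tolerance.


RSS = sqrt(0.168^2 + 0.478^2 + 0.351^2 + 0.192^2 + 0.429^2 + 0.411^2)
= sqrt(0.769735)
= 0.8773

0.8773


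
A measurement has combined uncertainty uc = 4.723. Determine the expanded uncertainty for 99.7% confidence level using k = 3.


U = k * uc
U = 3 * 4.723
U = 14.1690

14.1690
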